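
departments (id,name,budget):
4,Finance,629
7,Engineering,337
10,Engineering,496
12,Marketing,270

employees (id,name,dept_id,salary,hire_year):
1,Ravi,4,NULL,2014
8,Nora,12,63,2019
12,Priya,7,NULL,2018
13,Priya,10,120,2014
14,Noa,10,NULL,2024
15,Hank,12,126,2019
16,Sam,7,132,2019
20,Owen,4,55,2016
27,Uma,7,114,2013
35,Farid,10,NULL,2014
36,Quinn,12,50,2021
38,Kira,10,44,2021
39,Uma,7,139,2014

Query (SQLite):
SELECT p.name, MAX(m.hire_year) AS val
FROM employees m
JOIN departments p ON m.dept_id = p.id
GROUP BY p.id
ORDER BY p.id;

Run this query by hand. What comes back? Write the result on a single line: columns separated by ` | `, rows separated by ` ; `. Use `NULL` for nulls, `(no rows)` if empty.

Join each employees row to its departments via dept_id.
Group joined rows by departments.id; compute MAX(m.hire_year) per group.
  4: ids {1, 20} → MAX(m.hire_year)=2016
  7: ids {12, 16, 27, 39} → MAX(m.hire_year)=2019
  10: ids {13, 14, 35, 38} → MAX(m.hire_year)=2024
  12: ids {8, 15, 36} → MAX(m.hire_year)=2021

Finance | 2016 ; Engineering | 2019 ; Engineering | 2024 ; Marketing | 2021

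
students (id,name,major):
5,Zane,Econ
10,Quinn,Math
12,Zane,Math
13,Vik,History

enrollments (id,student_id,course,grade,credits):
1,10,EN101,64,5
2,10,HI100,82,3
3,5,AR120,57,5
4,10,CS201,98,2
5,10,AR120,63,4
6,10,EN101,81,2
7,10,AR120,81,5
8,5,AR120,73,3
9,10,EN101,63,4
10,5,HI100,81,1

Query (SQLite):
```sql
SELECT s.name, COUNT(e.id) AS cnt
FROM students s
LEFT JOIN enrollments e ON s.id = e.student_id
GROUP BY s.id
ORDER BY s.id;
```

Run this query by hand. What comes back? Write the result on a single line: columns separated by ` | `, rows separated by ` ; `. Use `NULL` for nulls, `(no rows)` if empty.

Zane | 3 ; Quinn | 7 ; Zane | 0 ; Vik | 0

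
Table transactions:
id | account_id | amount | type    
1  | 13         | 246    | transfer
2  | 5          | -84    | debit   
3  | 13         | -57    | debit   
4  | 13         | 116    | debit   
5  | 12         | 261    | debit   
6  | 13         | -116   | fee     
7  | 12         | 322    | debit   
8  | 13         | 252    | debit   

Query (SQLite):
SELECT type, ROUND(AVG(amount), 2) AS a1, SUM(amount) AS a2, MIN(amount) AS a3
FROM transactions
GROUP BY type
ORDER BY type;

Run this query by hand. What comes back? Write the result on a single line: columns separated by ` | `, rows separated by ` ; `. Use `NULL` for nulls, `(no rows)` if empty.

debit | 135 | 810 | -84 ; fee | -116 | -116 | -116 ; transfer | 246 | 246 | 246

Group transactions by type.
Per group compute: ROUND(AVG(amount), 2), SUM(amount), MIN(amount).
  debit: ids {2, 3, 4, 5, 7, 8} → ROUND(AVG(amount), 2)=135, SUM(amount)=810, MIN(amount)=-84
  fee: ids {6} → ROUND(AVG(amount), 2)=-116, SUM(amount)=-116, MIN(amount)=-116
  transfer: ids {1} → ROUND(AVG(amount), 2)=246, SUM(amount)=246, MIN(amount)=246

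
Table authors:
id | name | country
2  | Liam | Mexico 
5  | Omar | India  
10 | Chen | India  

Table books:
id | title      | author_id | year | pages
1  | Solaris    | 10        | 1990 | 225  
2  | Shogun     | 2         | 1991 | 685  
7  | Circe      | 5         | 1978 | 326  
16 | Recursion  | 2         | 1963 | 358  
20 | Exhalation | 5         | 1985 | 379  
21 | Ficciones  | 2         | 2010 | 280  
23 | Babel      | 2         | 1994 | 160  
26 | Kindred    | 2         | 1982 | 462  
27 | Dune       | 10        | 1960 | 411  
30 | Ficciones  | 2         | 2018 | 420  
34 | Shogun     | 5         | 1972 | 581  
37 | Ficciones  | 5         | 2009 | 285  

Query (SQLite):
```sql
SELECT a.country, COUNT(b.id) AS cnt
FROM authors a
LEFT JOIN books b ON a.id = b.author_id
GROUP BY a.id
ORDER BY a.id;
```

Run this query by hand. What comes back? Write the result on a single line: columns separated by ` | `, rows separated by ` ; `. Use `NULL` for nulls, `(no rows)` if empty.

Mexico | 6 ; India | 4 ; India | 2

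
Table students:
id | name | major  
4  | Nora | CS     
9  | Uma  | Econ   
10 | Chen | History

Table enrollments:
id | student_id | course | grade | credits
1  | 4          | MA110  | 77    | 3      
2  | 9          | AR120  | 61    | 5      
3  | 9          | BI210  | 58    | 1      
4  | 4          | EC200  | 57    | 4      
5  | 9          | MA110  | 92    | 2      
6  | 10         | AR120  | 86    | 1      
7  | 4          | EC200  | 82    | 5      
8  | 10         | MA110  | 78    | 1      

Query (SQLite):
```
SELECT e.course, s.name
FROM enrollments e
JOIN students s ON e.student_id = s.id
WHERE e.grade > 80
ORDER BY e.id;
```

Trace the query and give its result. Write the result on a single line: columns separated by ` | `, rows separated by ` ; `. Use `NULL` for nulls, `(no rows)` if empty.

Each enrollments row matches the students row where student_id = students.id.
Then keep rows with e.grade > 80.

MA110 | Uma ; AR120 | Chen ; EC200 | Nora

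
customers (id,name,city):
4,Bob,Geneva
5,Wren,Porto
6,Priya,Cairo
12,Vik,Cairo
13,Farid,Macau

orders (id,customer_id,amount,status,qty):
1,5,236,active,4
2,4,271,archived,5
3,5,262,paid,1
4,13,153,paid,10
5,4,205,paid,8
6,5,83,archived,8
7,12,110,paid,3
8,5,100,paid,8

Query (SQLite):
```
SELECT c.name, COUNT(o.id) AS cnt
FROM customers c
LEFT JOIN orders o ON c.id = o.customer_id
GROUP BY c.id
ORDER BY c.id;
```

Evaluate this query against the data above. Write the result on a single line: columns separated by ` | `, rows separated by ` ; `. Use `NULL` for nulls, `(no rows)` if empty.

LEFT JOIN keeps every customers row; unmatched ones get NULL for orders columns.
Group by customers.id and compute COUNT(o.id). COUNT(col) of an all-NULL group is 0.
  4: ids {2, 5} → COUNT(o.id)=2
  5: ids {1, 3, 6, 8} → COUNT(o.id)=4
  6: ids {—} → COUNT(o.id)=0
  12: ids {7} → COUNT(o.id)=1
  13: ids {4} → COUNT(o.id)=1

Bob | 2 ; Wren | 4 ; Priya | 0 ; Vik | 1 ; Farid | 1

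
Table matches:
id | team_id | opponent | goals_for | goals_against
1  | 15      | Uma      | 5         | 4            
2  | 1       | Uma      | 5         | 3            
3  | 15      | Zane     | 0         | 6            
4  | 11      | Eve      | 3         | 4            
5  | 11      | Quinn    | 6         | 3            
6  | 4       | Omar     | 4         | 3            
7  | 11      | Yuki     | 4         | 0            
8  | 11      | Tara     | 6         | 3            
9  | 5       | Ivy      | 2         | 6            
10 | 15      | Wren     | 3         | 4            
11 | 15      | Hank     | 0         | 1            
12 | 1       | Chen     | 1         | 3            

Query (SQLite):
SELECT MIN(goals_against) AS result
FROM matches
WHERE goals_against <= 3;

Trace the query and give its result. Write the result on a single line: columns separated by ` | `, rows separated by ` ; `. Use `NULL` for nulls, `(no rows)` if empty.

Rows where goals_against <= 3 → goals_against values: [3, 3, 3, 0, 3, 1, 3].
MIN of non-NULL values = 0.

0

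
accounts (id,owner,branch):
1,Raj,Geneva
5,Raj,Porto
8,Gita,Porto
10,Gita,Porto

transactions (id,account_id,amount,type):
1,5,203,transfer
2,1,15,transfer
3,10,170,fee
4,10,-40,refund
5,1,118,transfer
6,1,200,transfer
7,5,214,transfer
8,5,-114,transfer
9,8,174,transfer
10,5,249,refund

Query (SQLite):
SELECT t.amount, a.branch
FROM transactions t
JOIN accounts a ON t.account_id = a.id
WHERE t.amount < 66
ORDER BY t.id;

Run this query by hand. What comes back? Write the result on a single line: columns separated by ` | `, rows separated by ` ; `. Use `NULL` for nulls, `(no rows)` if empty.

15 | Geneva ; -40 | Porto ; -114 | Porto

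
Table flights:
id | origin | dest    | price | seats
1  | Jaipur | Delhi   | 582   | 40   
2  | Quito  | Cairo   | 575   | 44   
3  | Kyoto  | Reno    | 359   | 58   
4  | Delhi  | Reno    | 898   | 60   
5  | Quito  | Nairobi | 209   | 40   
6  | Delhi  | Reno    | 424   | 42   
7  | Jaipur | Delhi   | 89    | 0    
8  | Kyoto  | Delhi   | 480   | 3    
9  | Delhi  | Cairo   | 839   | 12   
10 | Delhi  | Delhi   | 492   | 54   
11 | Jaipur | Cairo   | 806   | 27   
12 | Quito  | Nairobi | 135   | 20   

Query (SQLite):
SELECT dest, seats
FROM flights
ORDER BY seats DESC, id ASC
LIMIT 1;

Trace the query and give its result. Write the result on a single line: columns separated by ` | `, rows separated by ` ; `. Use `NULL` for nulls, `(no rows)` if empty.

Reno | 60

Sort by seats desc, tiebreak id asc: (60, id=4), (58, id=3), (54, id=10), (44, id=2) …. Take first 1.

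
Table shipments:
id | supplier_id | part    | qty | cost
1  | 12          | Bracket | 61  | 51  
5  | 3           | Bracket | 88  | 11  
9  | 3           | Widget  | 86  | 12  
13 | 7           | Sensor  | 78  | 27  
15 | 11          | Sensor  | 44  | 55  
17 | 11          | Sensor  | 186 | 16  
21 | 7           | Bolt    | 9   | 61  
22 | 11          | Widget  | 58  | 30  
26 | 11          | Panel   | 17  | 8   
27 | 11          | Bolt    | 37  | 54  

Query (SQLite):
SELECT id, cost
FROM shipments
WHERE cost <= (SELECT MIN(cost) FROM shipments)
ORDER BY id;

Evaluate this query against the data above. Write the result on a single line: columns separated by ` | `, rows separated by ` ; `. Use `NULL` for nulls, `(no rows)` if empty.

Scalar subquery: MIN(cost) over all shipments rows = 8.
Keep rows where cost <= that value.

26 | 8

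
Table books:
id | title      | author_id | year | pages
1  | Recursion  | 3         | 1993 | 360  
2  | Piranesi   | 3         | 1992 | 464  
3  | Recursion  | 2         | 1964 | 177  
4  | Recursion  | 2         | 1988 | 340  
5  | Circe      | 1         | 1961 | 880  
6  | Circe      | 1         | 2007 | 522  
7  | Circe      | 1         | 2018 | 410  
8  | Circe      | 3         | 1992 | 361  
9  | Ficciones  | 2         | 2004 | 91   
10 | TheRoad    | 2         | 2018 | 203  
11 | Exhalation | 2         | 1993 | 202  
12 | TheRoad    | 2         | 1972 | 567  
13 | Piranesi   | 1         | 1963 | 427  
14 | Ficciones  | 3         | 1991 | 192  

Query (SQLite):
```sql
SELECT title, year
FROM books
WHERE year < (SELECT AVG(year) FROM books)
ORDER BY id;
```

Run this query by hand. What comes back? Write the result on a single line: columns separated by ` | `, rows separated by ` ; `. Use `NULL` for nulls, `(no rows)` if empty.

Scalar subquery: AVG(year) over all books rows = 1989.714286 (≈; comparison uses full precision).
Keep rows where year < that value.

Recursion | 1964 ; Recursion | 1988 ; Circe | 1961 ; TheRoad | 1972 ; Piranesi | 1963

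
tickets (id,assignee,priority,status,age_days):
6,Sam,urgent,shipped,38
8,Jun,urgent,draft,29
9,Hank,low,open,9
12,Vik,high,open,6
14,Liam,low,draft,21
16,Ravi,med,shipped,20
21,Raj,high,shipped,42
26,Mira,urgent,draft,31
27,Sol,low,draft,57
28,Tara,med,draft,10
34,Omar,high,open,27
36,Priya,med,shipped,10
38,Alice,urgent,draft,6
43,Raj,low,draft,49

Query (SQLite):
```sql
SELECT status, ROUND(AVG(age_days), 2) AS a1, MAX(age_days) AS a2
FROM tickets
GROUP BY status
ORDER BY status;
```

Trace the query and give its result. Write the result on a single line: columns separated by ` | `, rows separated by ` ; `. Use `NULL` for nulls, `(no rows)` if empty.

Group tickets by status.
Per group compute: ROUND(AVG(age_days), 2), MAX(age_days).
  draft: ids {8, 14, 26, 27, 28, 38, 43} → ROUND(AVG(age_days), 2)=29, MAX(age_days)=57
  open: ids {9, 12, 34} → ROUND(AVG(age_days), 2)=14, MAX(age_days)=27
  shipped: ids {6, 16, 21, 36} → ROUND(AVG(age_days), 2)=27.5, MAX(age_days)=42

draft | 29 | 57 ; open | 14 | 27 ; shipped | 27.5 | 42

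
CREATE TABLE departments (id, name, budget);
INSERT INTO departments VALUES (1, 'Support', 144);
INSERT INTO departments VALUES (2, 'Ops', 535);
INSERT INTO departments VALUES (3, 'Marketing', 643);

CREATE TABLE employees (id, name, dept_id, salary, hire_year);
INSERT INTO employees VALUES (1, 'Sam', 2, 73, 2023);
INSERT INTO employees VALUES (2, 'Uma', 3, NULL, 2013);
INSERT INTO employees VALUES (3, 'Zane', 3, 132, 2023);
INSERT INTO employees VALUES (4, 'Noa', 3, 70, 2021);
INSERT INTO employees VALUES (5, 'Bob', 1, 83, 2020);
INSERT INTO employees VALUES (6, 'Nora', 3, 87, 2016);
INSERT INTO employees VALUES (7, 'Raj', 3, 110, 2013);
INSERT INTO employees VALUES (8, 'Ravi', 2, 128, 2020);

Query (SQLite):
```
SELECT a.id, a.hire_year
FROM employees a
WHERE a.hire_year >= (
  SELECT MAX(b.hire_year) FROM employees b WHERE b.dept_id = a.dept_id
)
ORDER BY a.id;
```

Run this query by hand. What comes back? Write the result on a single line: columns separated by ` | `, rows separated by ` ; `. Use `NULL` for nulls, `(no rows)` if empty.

For each employees row a, compute MAX(hire_year) over rows sharing a.dept_id.
Keep row a if a.hire_year >= that per-group MAX.
  dept_id=1: MAX(hire_year) = 2020
  dept_id=2: MAX(hire_year) = 2023
  dept_id=3: MAX(hire_year) = 2023

1 | 2023 ; 3 | 2023 ; 5 | 2020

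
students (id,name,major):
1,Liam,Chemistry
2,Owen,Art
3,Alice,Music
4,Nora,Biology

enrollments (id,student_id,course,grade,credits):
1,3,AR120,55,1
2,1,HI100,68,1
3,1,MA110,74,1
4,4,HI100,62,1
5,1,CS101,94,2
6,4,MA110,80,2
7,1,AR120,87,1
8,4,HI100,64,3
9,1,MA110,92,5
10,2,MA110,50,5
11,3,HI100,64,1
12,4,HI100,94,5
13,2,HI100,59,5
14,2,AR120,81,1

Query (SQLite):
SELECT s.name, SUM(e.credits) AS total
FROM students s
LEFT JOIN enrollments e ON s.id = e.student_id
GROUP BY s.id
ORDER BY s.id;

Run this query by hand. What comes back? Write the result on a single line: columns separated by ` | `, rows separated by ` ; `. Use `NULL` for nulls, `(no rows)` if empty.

LEFT JOIN keeps every students row; unmatched ones get NULL for enrollments columns.
Group by students.id and compute SUM(e.credits). SUM over an all-NULL group is NULL.
  1: ids {2, 3, 5, 7, 9} → SUM(e.credits)=10
  2: ids {10, 13, 14} → SUM(e.credits)=11
  3: ids {1, 11} → SUM(e.credits)=2
  4: ids {4, 6, 8, 12} → SUM(e.credits)=11

Liam | 10 ; Owen | 11 ; Alice | 2 ; Nora | 11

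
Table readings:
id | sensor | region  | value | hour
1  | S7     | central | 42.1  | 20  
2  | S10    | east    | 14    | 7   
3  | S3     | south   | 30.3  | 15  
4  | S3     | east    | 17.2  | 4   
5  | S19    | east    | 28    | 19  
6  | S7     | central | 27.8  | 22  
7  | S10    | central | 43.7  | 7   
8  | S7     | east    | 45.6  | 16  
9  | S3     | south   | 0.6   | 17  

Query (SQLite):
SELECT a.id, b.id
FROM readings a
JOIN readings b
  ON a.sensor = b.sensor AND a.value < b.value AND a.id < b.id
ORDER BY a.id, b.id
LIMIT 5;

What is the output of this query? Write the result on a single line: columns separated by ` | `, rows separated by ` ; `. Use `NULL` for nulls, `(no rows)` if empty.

Pairs (a,b) with same sensor, a.value < b.value, a.id < b.id.
sensor groups: S10:{2,7} S19:{5} S3:{3,4,9} S7:{1,6,8}
Ordered by (a.id, b.id); first 5.

1 | 8 ; 2 | 7 ; 6 | 8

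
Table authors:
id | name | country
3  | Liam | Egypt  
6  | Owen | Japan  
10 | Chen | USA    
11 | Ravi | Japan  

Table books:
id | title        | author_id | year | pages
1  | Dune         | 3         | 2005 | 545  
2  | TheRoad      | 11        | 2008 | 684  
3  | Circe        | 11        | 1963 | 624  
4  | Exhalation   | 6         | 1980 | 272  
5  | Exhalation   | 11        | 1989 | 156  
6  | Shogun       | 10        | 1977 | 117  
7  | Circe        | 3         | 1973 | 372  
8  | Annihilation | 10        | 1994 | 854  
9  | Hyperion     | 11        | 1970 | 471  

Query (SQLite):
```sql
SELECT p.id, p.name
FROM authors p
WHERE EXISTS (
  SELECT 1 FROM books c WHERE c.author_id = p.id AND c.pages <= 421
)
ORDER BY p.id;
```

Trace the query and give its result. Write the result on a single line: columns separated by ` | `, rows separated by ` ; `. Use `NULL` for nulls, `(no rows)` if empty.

For each authors row, check whether any books with matching author_id has pages <= 421.
Keep rows where that is true.

3 | Liam ; 6 | Owen ; 10 | Chen ; 11 | Ravi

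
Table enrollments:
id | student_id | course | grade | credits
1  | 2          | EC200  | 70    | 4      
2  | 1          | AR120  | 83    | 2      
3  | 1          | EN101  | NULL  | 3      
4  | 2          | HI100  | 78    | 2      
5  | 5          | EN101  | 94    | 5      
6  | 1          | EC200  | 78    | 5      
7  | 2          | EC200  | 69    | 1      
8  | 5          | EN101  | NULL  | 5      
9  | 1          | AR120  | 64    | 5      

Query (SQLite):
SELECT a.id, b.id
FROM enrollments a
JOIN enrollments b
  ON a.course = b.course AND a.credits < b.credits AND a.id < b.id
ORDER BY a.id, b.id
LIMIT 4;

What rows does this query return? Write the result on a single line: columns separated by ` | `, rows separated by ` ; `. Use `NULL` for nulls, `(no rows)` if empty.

1 | 6 ; 2 | 9 ; 3 | 5 ; 3 | 8

Pairs (a,b) with same course, a.credits < b.credits, a.id < b.id.
course groups: AR120:{2,9} EC200:{1,6,7} EN101:{3,5,8} HI100:{4}
Ordered by (a.id, b.id); first 4.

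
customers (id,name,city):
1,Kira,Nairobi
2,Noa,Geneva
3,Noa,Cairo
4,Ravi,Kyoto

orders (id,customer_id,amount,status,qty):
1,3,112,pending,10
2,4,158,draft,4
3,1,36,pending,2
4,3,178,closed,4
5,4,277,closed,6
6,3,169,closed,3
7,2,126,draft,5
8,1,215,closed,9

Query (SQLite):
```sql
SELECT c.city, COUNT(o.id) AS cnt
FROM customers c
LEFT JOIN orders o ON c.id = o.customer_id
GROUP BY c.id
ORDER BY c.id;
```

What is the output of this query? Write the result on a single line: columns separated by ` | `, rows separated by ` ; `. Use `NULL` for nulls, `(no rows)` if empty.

Nairobi | 2 ; Geneva | 1 ; Cairo | 3 ; Kyoto | 2

LEFT JOIN keeps every customers row; unmatched ones get NULL for orders columns.
Group by customers.id and compute COUNT(o.id). COUNT(col) of an all-NULL group is 0.
  1: ids {3, 8} → COUNT(o.id)=2
  2: ids {7} → COUNT(o.id)=1
  3: ids {1, 4, 6} → COUNT(o.id)=3
  4: ids {2, 5} → COUNT(o.id)=2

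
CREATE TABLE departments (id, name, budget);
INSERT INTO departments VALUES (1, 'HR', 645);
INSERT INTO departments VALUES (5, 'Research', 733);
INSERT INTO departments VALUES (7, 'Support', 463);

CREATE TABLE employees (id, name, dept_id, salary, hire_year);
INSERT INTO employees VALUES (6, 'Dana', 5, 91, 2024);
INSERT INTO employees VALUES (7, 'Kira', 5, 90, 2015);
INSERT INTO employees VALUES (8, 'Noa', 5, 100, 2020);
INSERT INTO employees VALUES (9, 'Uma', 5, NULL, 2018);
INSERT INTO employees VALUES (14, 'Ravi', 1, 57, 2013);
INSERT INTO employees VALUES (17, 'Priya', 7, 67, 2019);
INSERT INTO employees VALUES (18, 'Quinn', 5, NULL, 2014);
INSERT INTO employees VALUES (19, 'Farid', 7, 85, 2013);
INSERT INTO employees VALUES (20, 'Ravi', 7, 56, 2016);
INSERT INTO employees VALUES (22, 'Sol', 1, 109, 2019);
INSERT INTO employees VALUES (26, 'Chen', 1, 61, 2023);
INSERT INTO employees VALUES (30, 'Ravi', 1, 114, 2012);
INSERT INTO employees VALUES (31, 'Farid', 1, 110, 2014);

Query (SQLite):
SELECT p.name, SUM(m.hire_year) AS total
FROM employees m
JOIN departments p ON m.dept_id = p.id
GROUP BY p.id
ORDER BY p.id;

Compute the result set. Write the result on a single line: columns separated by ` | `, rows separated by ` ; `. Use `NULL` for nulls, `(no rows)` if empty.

HR | 10081 ; Research | 10091 ; Support | 6048

Join each employees row to its departments via dept_id.
Group joined rows by departments.id; compute SUM(m.hire_year) per group.
  1: ids {14, 22, 26, 30, 31} → SUM(m.hire_year)=10081
  5: ids {6, 7, 8, 9, 18} → SUM(m.hire_year)=10091
  7: ids {17, 19, 20} → SUM(m.hire_year)=6048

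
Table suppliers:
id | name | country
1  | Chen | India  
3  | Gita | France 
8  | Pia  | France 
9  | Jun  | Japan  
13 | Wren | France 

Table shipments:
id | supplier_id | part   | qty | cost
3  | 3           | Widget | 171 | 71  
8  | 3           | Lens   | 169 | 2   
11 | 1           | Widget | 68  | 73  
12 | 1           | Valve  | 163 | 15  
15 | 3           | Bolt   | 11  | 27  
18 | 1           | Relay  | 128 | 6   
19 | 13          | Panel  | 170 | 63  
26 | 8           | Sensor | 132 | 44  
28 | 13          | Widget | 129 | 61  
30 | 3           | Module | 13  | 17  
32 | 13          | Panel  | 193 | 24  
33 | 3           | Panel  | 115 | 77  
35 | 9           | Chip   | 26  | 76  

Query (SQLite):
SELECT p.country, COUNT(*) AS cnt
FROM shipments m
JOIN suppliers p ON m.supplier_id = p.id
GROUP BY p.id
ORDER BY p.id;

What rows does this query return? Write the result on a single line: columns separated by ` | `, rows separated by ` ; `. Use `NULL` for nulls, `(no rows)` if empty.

India | 3 ; France | 5 ; France | 1 ; Japan | 1 ; France | 3

Join each shipments row to its suppliers via supplier_id.
Group joined rows by suppliers.id; compute COUNT(*) per group.
  1: ids {11, 12, 18} → COUNT(*)=3
  3: ids {3, 8, 15, 30, 33} → COUNT(*)=5
  8: ids {26} → COUNT(*)=1
  9: ids {35} → COUNT(*)=1
  13: ids {19, 28, 32} → COUNT(*)=3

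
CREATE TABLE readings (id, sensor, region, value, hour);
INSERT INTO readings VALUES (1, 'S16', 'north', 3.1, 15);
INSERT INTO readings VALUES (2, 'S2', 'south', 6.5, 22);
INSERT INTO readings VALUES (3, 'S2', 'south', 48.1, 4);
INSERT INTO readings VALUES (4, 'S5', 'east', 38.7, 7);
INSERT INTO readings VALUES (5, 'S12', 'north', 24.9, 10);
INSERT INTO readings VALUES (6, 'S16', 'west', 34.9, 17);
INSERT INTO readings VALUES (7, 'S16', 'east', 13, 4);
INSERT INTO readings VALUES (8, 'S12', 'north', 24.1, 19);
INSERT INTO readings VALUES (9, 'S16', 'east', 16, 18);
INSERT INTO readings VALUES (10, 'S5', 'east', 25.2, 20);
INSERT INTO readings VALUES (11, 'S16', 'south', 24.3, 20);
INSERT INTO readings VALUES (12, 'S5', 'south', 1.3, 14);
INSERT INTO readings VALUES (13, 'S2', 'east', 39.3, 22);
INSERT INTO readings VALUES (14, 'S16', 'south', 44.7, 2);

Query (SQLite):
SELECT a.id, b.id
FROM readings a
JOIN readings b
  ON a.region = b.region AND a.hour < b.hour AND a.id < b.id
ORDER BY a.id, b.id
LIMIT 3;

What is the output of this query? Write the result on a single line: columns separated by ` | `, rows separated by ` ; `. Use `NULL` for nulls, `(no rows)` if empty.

Pairs (a,b) with same region, a.hour < b.hour, a.id < b.id.
region groups: east:{4,7,9,10,13} north:{1,5,8} south:{2,3,11,12,14} west:{6}
Ordered by (a.id, b.id); first 3.

1 | 8 ; 3 | 11 ; 3 | 12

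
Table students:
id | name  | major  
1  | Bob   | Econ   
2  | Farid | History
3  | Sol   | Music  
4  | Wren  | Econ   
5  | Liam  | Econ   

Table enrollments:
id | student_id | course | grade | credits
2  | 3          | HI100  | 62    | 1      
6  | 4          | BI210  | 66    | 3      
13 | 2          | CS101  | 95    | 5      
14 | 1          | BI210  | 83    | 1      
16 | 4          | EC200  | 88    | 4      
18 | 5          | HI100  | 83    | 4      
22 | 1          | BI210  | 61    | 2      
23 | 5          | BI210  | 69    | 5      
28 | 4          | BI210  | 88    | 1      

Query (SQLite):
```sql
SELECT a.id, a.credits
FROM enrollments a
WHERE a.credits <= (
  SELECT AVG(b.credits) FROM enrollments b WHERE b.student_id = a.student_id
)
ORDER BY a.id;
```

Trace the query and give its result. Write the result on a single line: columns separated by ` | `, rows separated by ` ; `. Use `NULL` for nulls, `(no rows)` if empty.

2 | 1 ; 13 | 5 ; 14 | 1 ; 18 | 4 ; 28 | 1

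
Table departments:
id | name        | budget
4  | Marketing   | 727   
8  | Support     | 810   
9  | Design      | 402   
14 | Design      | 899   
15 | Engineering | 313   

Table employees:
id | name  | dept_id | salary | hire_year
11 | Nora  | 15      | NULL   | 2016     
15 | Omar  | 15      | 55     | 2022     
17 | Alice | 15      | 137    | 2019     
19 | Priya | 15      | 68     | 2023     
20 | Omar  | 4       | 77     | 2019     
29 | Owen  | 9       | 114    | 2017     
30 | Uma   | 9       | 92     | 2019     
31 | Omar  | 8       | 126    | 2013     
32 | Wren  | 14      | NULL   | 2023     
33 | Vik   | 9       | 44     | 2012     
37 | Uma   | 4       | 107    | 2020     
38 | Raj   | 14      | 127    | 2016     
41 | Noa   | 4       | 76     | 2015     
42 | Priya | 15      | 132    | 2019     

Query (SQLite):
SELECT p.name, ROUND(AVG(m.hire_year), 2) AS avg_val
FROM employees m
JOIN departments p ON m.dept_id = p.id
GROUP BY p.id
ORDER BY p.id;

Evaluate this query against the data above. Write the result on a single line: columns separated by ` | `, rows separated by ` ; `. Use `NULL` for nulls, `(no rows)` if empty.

Marketing | 2018 ; Support | 2013 ; Design | 2016 ; Design | 2019.5 ; Engineering | 2019.8

Join each employees row to its departments via dept_id.
Group joined rows by departments.id; compute ROUND(AVG(m.hire_year), 2) per group.
  4: ids {20, 37, 41} → ROUND(AVG(m.hire_year), 2)=2018
  8: ids {31} → ROUND(AVG(m.hire_year), 2)=2013
  9: ids {29, 30, 33} → ROUND(AVG(m.hire_year), 2)=2016
  14: ids {32, 38} → ROUND(AVG(m.hire_year), 2)=2019.5
  15: ids {11, 15, 17, 19, 42} → ROUND(AVG(m.hire_year), 2)=2019.8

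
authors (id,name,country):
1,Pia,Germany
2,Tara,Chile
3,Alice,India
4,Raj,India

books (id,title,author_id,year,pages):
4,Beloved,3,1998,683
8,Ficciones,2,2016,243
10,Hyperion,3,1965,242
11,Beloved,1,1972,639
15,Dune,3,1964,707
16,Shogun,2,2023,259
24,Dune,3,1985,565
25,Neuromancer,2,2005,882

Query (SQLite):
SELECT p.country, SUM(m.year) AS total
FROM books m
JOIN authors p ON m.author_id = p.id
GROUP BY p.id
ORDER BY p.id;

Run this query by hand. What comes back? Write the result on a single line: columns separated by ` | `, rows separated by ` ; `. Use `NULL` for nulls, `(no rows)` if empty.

Join each books row to its authors via author_id.
Group joined rows by authors.id; compute SUM(m.year) per group.
  1: ids {11} → SUM(m.year)=1972
  2: ids {8, 16, 25} → SUM(m.year)=6044
  3: ids {4, 10, 15, 24} → SUM(m.year)=7912

Germany | 1972 ; Chile | 6044 ; India | 7912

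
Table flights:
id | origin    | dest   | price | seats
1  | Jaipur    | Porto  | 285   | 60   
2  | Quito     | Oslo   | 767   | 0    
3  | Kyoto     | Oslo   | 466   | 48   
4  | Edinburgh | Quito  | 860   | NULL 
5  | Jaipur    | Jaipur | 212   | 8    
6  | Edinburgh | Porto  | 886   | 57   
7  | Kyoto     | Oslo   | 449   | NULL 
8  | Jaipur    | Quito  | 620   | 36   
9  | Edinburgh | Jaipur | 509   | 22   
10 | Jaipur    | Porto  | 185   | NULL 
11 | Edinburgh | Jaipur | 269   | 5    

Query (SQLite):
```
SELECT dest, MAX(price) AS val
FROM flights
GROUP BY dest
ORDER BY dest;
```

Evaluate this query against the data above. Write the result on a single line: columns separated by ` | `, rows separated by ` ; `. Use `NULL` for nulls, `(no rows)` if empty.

Partition flights by dest; compute MAX(price) within each group.
  Jaipur: ids {5, 9, 11} → MAX(price)=509
  Oslo: ids {2, 3, 7} → MAX(price)=767
  Porto: ids {1, 6, 10} → MAX(price)=886
  Quito: ids {4, 8} → MAX(price)=860

Jaipur | 509 ; Oslo | 767 ; Porto | 886 ; Quito | 860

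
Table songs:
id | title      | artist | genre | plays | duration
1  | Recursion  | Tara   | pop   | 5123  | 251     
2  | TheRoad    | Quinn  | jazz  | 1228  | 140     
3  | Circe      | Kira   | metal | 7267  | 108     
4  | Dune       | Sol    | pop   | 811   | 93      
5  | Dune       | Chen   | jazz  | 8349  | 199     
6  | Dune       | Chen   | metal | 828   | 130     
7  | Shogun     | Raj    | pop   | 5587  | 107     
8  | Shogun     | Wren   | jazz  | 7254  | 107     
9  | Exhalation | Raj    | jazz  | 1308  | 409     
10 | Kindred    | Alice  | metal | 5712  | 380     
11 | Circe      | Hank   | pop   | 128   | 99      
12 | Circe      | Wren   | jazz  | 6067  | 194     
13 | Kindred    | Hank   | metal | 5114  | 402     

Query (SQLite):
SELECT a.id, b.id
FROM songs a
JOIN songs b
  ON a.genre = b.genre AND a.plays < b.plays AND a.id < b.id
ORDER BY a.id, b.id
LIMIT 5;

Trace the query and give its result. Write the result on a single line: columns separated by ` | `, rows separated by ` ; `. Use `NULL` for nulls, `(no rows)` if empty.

1 | 7 ; 2 | 5 ; 2 | 8 ; 2 | 9 ; 2 | 12

Pairs (a,b) with same genre, a.plays < b.plays, a.id < b.id.
genre groups: jazz:{2,5,8,9,12} metal:{3,6,10,13} pop:{1,4,7,11}
Ordered by (a.id, b.id); first 5.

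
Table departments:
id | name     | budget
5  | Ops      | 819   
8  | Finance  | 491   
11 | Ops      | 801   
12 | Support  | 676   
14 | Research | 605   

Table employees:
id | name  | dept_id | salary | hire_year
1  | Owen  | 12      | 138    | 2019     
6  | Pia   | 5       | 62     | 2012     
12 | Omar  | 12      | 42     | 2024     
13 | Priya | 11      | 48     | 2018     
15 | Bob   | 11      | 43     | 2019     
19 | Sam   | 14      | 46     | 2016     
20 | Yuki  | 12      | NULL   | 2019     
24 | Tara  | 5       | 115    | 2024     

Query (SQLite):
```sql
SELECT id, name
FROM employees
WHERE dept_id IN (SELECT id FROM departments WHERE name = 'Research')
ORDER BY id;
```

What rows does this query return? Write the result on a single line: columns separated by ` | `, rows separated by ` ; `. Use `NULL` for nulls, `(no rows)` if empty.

19 | Sam

Inner query: departments.id where name = 'Research'.
Outer: keep employees rows whose dept_id is in that set.
Inner query → {14}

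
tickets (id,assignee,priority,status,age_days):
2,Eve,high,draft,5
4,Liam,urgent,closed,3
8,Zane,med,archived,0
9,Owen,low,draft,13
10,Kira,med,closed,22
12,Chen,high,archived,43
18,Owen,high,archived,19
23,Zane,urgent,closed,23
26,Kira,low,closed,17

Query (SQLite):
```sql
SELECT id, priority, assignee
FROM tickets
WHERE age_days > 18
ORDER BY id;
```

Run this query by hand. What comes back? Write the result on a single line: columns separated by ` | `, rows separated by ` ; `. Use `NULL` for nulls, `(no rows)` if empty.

10 | med | Kira ; 12 | high | Chen ; 18 | high | Owen ; 23 | urgent | Zane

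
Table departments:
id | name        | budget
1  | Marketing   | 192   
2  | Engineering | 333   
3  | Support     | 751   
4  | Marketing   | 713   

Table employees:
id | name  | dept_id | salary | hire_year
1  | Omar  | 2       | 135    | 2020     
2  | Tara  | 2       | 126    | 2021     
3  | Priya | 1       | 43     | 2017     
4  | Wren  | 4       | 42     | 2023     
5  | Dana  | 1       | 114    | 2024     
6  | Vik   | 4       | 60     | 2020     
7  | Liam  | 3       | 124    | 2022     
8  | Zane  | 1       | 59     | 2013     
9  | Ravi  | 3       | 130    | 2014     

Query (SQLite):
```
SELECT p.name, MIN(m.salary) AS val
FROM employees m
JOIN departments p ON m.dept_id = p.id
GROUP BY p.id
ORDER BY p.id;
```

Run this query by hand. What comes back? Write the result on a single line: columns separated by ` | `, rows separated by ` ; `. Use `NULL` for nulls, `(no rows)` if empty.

Join each employees row to its departments via dept_id.
Group joined rows by departments.id; compute MIN(m.salary) per group.
  1: ids {3, 5, 8} → MIN(m.salary)=43
  2: ids {1, 2} → MIN(m.salary)=126
  3: ids {7, 9} → MIN(m.salary)=124
  4: ids {4, 6} → MIN(m.salary)=42

Marketing | 43 ; Engineering | 126 ; Support | 124 ; Marketing | 42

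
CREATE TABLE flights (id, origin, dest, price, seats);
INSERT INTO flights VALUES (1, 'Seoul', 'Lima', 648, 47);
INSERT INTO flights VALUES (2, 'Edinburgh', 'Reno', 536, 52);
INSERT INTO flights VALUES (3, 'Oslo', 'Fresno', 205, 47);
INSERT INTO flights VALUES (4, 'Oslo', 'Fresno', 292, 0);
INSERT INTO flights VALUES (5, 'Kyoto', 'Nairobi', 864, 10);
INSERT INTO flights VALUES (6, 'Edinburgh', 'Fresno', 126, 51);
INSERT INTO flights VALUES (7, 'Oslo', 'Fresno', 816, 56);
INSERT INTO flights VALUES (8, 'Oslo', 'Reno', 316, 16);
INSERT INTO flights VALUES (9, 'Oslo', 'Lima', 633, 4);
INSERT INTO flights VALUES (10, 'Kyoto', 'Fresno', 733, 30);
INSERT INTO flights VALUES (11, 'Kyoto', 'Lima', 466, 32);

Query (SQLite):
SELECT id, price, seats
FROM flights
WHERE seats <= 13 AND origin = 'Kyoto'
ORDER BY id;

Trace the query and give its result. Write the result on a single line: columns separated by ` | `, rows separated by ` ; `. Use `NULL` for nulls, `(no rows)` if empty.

5 | 864 | 10

seats <= 13: ids {4, 5, 9}
origin = 'Kyoto': ids {5, 10, 11}
Combine with AND.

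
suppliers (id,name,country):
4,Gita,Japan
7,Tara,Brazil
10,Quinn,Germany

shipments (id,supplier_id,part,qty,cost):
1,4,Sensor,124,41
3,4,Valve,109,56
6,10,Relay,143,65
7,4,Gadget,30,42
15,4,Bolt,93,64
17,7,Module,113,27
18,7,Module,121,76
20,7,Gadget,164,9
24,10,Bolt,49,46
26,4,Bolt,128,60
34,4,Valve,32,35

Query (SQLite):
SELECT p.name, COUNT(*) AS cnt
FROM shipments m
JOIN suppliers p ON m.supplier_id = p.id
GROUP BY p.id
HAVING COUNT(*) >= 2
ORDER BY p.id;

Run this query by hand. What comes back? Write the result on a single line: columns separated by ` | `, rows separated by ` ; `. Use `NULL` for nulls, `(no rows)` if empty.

Gita | 6 ; Tara | 3 ; Quinn | 2

Join each shipments row to its suppliers via supplier_id.
Group joined rows by suppliers.id; compute COUNT(*) per group.
HAVING: keep groups with count ≥ 2.
  4: ids {1, 3, 7, 15, 26, 34} → COUNT(*)=6
  7: ids {17, 18, 20} → COUNT(*)=3
  10: ids {6, 24} → COUNT(*)=2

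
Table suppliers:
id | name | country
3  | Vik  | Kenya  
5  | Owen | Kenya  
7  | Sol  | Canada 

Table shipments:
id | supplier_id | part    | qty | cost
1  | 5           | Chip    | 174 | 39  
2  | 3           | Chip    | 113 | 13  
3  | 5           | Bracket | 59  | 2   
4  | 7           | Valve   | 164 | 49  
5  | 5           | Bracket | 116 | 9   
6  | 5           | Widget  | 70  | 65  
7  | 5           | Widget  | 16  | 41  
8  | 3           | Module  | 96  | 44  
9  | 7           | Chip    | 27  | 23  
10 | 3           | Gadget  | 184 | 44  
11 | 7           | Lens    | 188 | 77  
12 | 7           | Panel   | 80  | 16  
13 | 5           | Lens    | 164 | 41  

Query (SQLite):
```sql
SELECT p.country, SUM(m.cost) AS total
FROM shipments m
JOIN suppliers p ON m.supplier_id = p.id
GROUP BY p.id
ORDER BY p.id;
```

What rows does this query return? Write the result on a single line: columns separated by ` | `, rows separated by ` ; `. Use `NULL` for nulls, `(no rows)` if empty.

Join each shipments row to its suppliers via supplier_id.
Group joined rows by suppliers.id; compute SUM(m.cost) per group.
  3: ids {2, 8, 10} → SUM(m.cost)=101
  5: ids {1, 3, 5, 6, 7, 13} → SUM(m.cost)=197
  7: ids {4, 9, 11, 12} → SUM(m.cost)=165

Kenya | 101 ; Kenya | 197 ; Canada | 165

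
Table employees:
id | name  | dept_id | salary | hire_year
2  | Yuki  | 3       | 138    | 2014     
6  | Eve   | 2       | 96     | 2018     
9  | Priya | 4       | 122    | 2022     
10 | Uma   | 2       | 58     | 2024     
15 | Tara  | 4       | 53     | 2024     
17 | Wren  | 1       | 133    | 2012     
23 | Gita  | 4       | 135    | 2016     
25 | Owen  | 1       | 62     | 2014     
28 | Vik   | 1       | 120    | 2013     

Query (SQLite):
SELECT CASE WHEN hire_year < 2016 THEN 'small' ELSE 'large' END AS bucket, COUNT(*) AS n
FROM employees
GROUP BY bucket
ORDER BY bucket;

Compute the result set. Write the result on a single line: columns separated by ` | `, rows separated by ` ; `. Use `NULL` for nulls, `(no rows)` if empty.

large | 5 ; small | 4

Bucket rows by hire_year < 2016 → 'small' else 'large'; count each bucket.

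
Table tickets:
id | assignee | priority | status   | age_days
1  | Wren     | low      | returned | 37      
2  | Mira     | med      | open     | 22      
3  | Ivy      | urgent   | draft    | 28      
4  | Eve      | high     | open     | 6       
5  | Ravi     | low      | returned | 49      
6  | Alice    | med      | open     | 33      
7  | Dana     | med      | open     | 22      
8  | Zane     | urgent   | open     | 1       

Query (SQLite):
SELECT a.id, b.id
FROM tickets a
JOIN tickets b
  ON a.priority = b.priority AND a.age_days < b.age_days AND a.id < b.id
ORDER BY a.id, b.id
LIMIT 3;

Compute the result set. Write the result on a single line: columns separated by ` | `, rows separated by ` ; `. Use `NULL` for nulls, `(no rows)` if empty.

Pairs (a,b) with same priority, a.age_days < b.age_days, a.id < b.id.
priority groups: high:{4} low:{1,5} med:{2,6,7} urgent:{3,8}
Ordered by (a.id, b.id); first 3.

1 | 5 ; 2 | 6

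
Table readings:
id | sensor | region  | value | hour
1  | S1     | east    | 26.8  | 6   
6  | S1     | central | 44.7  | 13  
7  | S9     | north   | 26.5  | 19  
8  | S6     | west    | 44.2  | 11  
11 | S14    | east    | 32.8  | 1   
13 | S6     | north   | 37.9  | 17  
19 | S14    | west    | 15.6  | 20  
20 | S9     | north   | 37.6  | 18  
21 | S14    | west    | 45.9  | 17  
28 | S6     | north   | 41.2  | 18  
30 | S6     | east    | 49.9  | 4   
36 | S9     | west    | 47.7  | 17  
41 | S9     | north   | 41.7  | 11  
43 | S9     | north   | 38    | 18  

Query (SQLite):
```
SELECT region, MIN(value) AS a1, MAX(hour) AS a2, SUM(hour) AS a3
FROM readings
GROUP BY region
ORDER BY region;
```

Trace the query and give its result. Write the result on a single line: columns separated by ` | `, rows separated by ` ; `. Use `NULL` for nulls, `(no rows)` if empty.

Group readings by region.
Per group compute: MIN(value), MAX(hour), SUM(hour).
  central: ids {6} → MIN(value)=44.7, MAX(hour)=13, SUM(hour)=13
  east: ids {1, 11, 30} → MIN(value)=26.8, MAX(hour)=6, SUM(hour)=11
  north: ids {7, 13, 20, 28, 41, 43} → MIN(value)=26.5, MAX(hour)=19, SUM(hour)=101
  west: ids {8, 19, 21, 36} → MIN(value)=15.6, MAX(hour)=20, SUM(hour)=65

central | 44.7 | 13 | 13 ; east | 26.8 | 6 | 11 ; north | 26.5 | 19 | 101 ; west | 15.6 | 20 | 65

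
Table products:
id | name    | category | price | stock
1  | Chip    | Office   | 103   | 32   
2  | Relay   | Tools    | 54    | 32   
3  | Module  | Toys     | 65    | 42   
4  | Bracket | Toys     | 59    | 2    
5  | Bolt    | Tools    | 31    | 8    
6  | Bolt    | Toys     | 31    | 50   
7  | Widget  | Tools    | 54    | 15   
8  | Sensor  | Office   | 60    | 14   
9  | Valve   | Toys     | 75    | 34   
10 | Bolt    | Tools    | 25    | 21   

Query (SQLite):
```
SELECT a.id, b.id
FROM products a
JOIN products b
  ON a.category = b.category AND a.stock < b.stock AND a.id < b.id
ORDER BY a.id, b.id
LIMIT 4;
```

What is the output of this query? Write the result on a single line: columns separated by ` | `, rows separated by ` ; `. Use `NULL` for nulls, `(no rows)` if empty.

3 | 6 ; 4 | 6 ; 4 | 9 ; 5 | 7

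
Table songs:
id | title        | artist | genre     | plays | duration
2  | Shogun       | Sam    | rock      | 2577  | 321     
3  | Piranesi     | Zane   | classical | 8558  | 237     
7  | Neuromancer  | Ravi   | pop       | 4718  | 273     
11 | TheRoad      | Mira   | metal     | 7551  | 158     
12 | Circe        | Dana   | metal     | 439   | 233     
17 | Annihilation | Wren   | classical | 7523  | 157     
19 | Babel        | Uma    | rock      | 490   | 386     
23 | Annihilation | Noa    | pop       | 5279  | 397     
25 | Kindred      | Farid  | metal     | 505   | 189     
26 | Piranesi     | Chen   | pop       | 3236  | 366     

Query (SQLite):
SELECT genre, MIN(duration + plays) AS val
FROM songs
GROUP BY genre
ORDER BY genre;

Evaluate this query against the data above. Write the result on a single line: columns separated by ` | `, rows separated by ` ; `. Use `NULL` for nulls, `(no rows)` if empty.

classical | 7680 ; metal | 672 ; pop | 3602 ; rock | 876

For each row compute duration + plays.
Group by genre; take MIN of the expression per group.
  classical: ids {3, 17} → MIN(duration + plays)=7680
  metal: ids {11, 12, 25} → MIN(duration + plays)=672
  pop: ids {7, 23, 26} → MIN(duration + plays)=3602
  rock: ids {2, 19} → MIN(duration + plays)=876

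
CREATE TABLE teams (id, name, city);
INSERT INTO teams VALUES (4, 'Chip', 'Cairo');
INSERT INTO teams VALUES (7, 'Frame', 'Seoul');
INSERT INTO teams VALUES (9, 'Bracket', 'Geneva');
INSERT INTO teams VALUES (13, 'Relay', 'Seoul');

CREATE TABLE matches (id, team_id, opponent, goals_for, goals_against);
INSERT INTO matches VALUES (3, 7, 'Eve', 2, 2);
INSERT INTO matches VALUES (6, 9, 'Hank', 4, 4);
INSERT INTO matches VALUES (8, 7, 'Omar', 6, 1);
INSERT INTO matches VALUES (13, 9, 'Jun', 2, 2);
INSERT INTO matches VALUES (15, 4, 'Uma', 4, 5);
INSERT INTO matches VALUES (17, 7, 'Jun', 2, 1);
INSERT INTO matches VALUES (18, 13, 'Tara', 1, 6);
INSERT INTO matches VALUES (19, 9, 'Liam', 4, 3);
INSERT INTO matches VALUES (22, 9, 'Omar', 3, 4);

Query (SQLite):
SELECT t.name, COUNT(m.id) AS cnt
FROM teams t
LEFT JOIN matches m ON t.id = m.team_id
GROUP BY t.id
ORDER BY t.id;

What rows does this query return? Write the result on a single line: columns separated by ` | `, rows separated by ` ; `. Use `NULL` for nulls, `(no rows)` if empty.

Chip | 1 ; Frame | 3 ; Bracket | 4 ; Relay | 1

LEFT JOIN keeps every teams row; unmatched ones get NULL for matches columns.
Group by teams.id and compute COUNT(m.id). COUNT(col) of an all-NULL group is 0.
  4: ids {15} → COUNT(m.id)=1
  7: ids {3, 8, 17} → COUNT(m.id)=3
  9: ids {6, 13, 19, 22} → COUNT(m.id)=4
  13: ids {18} → COUNT(m.id)=1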